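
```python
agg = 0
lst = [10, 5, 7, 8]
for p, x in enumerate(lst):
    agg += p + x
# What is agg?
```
Trace:
  agg=0
  agg=10, p=0, x=10
  agg=16, p=1, x=5
  agg=25, p=2, x=7
  agg=36, p=3, x=8

Final answer: 36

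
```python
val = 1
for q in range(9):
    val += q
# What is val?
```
Trace:
  val=1
  val=1, q=0
  val=2, q=1
  val=4, q=2
  val=7, q=3
  val=11, q=4
  val=16, q=5
  val=22, q=6
  val=29, q=7
  val=37, q=8

Final answer: 37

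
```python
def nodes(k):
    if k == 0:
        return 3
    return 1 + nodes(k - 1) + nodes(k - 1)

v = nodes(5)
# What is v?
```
Call trace (a repeated sub-call is expanded the first time; later identical calls just restate its return value):
nodes(k=5)
  nodes(k=4)
    nodes(k=3)
      nodes(k=2)
        nodes(k=1)
          nodes(k=0)
          -> return 3
          nodes(k=0)
          -> return 3
        -> return 7
        nodes(k=1) -> return 7  (same call as traced above)
      -> return 15
      nodes(k=2) -> return 15  (same call as traced above)
    -> return 31
    nodes(k=3) -> return 31  (same call as traced above)
  -> return 63
  nodes(k=4) -> return 63  (same call as traced above)
-> return 127

Final answer: 127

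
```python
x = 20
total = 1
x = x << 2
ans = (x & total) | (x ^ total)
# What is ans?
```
Trace:
  x=20
  x=20, total=1
  x=80, total=1
  x=80, total=1, ans=81

Final answer: 81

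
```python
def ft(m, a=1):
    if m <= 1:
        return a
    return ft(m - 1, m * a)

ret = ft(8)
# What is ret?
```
Call trace:
ft(m=8, a=1)
  ft(m=7, a=8)
    ft(m=6, a=56)
      ft(m=5, a=336)
        ft(m=4, a=1680)
          ft(m=3, a=6720)
            ft(m=2, a=20160)
              ft(m=1, a=40320)
              -> return 40320
            -> return 40320
          -> return 40320
        -> return 40320
      -> return 40320
    -> return 40320
  -> return 40320
-> return 40320

Final answer: 40320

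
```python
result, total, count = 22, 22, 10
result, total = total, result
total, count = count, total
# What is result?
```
Trace:
  result=22, total=22, count=10
  result=22, total=22, count=10
  result=22, total=10, count=22

Final answer: 22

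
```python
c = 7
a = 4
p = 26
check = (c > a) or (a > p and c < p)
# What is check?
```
Trace:
  c=7
  c=7, a=4
  c=7, a=4, p=26
  c=7, a=4, p=26, check=True

Final answer: True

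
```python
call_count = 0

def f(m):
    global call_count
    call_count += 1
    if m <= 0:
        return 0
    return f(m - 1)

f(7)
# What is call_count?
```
Call trace:
f(m=7)
  f(m=6)
    f(m=5)
      f(m=4)
        f(m=3)
          f(m=2)
            f(m=1)
              f(m=0)
              -> return 0
            -> return 0
          -> return 0
        -> return 0
      -> return 0
    -> return 0
  -> return 0
-> return 0

call_count is incremented once per call. f is entered once for each m = 7, 6, 5, 4, 3, 2, 1, 0 (the m <= 0 call returns without recursing), i.e. 7 + 1 calls.
call_count = 8

Final answer: 8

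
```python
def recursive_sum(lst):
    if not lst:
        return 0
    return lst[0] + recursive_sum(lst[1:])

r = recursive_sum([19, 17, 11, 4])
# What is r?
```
Call trace:
recursive_sum(lst=[19, 17, 11, 4])
  recursive_sum(lst=[17, 11, 4])
    recursive_sum(lst=[11, 4])
      recursive_sum(lst=[4])
        recursive_sum(lst=[])
        -> return 0
      -> return 4
    -> return 15
  -> return 32
-> return 51

Final answer: 51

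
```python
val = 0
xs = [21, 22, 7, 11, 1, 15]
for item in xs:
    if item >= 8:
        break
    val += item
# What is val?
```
Trace:
  val=0
  val=0, item=21

Final answer: 0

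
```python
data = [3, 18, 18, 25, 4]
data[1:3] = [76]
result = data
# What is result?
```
Trace:
  data=[3, 18, 18, 25, 4]
  data=[3, 76, 25, 4]
  data=[3, 76, 25, 4], result=[3, 76, 25, 4]

Final answer: [3, 76, 25, 4]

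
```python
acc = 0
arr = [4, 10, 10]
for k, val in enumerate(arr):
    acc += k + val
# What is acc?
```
Trace:
  acc=0
  acc=4, k=0, val=4
  acc=15, k=1, val=10
  acc=27, k=2, val=10

Final answer: 27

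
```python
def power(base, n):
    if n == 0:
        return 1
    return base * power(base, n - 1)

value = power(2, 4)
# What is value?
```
Call trace:
power(base=2, n=4)
  power(base=2, n=3)
    power(base=2, n=2)
      power(base=2, n=1)
        power(base=2, n=0)
        -> return 1
      -> return 2
    -> return 4
  -> return 8
-> return 16

Final answer: 16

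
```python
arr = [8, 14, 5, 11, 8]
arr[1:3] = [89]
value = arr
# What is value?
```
Trace:
  arr=[8, 14, 5, 11, 8]
  arr=[8, 89, 11, 8]
  arr=[8, 89, 11, 8], value=[8, 89, 11, 8]

Final answer: [8, 89, 11, 8]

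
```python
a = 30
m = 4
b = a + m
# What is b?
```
Trace:
  a=30
  a=30, m=4
  a=30, m=4, b=34

Final answer: 34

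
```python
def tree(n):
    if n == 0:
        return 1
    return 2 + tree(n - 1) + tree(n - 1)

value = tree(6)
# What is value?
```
Call trace (a repeated sub-call is expanded the first time; later identical calls just restate its return value):
tree(n=6)
  tree(n=5)
    tree(n=4)
      tree(n=3)
        tree(n=2)
          tree(n=1)
            tree(n=0)
            -> return 1
            tree(n=0)
            -> return 1
          -> return 4
          tree(n=1) -> return 4  (same call as traced above)
        -> return 10
        tree(n=2) -> return 10  (same call as traced above)
      -> return 22
      tree(n=3) -> return 22  (same call as traced above)
    -> return 46
    tree(n=4) -> return 46  (same call as traced above)
  -> return 94
  tree(n=5) -> return 94  (same call as traced above)
-> return 190

Final answer: 190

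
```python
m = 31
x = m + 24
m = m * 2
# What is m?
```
Trace:
  m=31
  m=31, x=55
  m=62, x=55

Final answer: 62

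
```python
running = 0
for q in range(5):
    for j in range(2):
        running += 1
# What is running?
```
Trace:
  running=0
  running=1, q=0, j=0
  running=2, q=0, j=1
  running=3, q=1, j=0
  running=4, q=1, j=1
  running=5, q=2, j=0
  running=6, q=2, j=1
  running=7, q=3, j=0
  running=8, q=3, j=1
  running=9, q=4, j=0
  running=10, q=4, j=1

Final answer: 10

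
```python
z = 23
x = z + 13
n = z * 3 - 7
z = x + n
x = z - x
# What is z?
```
Trace:
  z=23
  z=23, x=36
  z=23, x=36, n=62
  z=98, x=36, n=62
  z=98, x=62, n=62

Final answer: 98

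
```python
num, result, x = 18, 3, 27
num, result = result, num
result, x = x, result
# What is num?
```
Trace:
  num=18, result=3, x=27
  num=3, result=18, x=27
  num=3, result=27, x=18

Final answer: 3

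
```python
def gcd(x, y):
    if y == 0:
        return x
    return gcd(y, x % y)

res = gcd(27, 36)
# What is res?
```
Call trace:
gcd(x=27, y=36)
  gcd(x=36, y=27)
    gcd(x=27, y=9)
      gcd(x=9, y=0)
      -> return 9
    -> return 9
  -> return 9
-> return 9

Final answer: 9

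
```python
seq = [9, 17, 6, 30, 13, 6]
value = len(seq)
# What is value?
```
Trace:
  seq=[9, 17, 6, 30, 13, 6]
  seq=[9, 17, 6, 30, 13, 6], value=6

Final answer: 6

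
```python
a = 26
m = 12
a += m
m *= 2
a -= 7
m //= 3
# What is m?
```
Trace:
  a=26
  a=26, m=12
  a=38, m=12
  a=38, m=24
  a=31, m=24
  a=31, m=8

Final answer: 8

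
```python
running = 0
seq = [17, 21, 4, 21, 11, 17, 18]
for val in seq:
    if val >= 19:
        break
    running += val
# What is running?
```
Trace:
  running=0
  running=17, val=17
  running=17, val=21

Final answer: 17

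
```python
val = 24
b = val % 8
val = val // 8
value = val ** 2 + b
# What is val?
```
Trace:
  val=24
  val=24, b=0
  val=3, b=0
  val=3, b=0, value=9

Final answer: 3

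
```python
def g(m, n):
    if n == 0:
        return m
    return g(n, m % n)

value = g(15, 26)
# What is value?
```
Call trace:
g(m=15, n=26)
  g(m=26, n=15)
    g(m=15, n=11)
      g(m=11, n=4)
        g(m=4, n=3)
          g(m=3, n=1)
            g(m=1, n=0)
            -> return 1
          -> return 1
        -> return 1
      -> return 1
    -> return 1
  -> return 1
-> return 1

Final answer: 1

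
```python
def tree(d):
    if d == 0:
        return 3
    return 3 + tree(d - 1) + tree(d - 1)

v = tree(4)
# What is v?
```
Call trace (a repeated sub-call is expanded the first time; later identical calls just restate its return value):
tree(d=4)
  tree(d=3)
    tree(d=2)
      tree(d=1)
        tree(d=0)
        -> return 3
        tree(d=0)
        -> return 3
      -> return 9
      tree(d=1) -> return 9  (same call as traced above)
    -> return 21
    tree(d=2) -> return 21  (same call as traced above)
  -> return 45
  tree(d=3) -> return 45  (same call as traced above)
-> return 93

Final answer: 93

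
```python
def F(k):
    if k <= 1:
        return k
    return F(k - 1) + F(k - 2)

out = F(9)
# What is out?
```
Call trace (a repeated sub-call is expanded the first time; later identical calls just restate its return value):
F(k=9)
  F(k=8)
    F(k=7)
      F(k=6)
        F(k=5)
          F(k=4)
            F(k=3)
              F(k=2)
                F(k=1)
                -> return 1
                F(k=0)
                -> return 0
              -> return 1
              F(k=1)
              -> return 1
            -> return 2
            F(k=2) -> return 1  (same call as traced above)
          -> return 3
          F(k=3) -> return 2  (same call as traced above)
        -> return 5
        F(k=4) -> return 3  (same call as traced above)
      -> return 8
      F(k=5) -> return 5  (same call as traced above)
    -> return 13
    F(k=6) -> return 8  (same call as traced above)
  -> return 21
  F(k=7) -> return 13  (same call as traced above)
-> return 34

Final answer: 34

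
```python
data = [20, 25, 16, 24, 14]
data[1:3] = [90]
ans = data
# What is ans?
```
Trace:
  data=[20, 25, 16, 24, 14]
  data=[20, 90, 24, 14]
  data=[20, 90, 24, 14], ans=[20, 90, 24, 14]

Final answer: [20, 90, 24, 14]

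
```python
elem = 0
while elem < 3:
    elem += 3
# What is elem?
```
Trace:
  elem=0
  elem=3

Final answer: 3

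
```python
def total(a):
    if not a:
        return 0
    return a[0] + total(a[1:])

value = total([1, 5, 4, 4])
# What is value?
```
Call trace:
total(a=[1, 5, 4, 4])
  total(a=[5, 4, 4])
    total(a=[4, 4])
      total(a=[4])
        total(a=[])
        -> return 0
      -> return 4
    -> return 8
  -> return 13
-> return 14

Final answer: 14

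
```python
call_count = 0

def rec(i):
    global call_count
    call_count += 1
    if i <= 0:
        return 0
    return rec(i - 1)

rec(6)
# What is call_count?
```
Call trace:
rec(i=6)
  rec(i=5)
    rec(i=4)
      rec(i=3)
        rec(i=2)
          rec(i=1)
            rec(i=0)
            -> return 0
          -> return 0
        -> return 0
      -> return 0
    -> return 0
  -> return 0
-> return 0

call_count is incremented once per call. rec is entered once for each i = 6, 5, 4, 3, 2, 1, 0 (the i <= 0 call returns without recursing), i.e. 6 + 1 calls.
call_count = 7

Final answer: 7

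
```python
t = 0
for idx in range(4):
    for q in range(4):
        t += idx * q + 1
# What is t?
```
Trace:
  t=0
  t=1, idx=0, q=0
  t=2, idx=0, q=1
  t=3, idx=0, q=2
  t=4, idx=0, q=3
  t=5, idx=1, q=0
  t=7, idx=1, q=1
  t=10, idx=1, q=2
  t=14, idx=1, q=3
  t=15, idx=2, q=0
  t=18, idx=2, q=1
  t=23, idx=2, q=2
  t=30, idx=2, q=3
  t=31, idx=3, q=0
  t=35, idx=3, q=1
  t=42, idx=3, q=2
  t=52, idx=3, q=3

Final answer: 52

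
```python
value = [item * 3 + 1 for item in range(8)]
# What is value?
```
Trace:
  item=0
  item=1
  item=2
  item=3
  item=4
  item=5
  item=6
  item=7
  value=[1, 4, 7, 10, 13, 16, 19, 22]

Final answer: [1, 4, 7, 10, 13, 16, 19, 22]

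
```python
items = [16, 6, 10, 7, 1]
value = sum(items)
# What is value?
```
Trace:
  items=[16, 6, 10, 7, 1]
  items=[16, 6, 10, 7, 1], value=40

Final answer: 40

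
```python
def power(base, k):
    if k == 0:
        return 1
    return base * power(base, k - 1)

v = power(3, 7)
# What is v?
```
Call trace:
power(base=3, k=7)
  power(base=3, k=6)
    power(base=3, k=5)
      power(base=3, k=4)
        power(base=3, k=3)
          power(base=3, k=2)
            power(base=3, k=1)
              power(base=3, k=0)
              -> return 1
            -> return 3
          -> return 9
        -> return 27
      -> return 81
    -> return 243
  -> return 729
-> return 2187

Final answer: 2187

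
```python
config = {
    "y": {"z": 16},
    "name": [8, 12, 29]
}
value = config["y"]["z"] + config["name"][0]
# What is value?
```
Trace:
  config={'y': {'z': 16}, 'name': [8, 12, 29]}
  config={'y': {'z': 16}, 'name': [8, 12, 29]}, value=24

Final answer: 24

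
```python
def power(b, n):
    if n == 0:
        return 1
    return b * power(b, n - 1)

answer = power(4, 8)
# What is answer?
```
Call trace:
power(b=4, n=8)
  power(b=4, n=7)
    power(b=4, n=6)
      power(b=4, n=5)
        power(b=4, n=4)
          power(b=4, n=3)
            power(b=4, n=2)
              power(b=4, n=1)
                power(b=4, n=0)
                -> return 1
              -> return 4
            -> return 16
          -> return 64
        -> return 256
      -> return 1024
    -> return 4096
  -> return 16384
-> return 65536

Final answer: 65536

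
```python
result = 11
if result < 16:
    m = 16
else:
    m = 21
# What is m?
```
Trace:
  result=11
  result=11, m=16

Final answer: 16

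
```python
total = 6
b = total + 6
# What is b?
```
Trace:
  total=6
  total=6, b=12

Final answer: 12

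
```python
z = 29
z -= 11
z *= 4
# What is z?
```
Trace:
  z=29
  z=18
  z=72

Final answer: 72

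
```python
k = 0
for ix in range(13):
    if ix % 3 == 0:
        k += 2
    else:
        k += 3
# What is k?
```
Trace:
  k=0
  k=2, ix=0
  k=5, ix=1
  k=8, ix=2
  k=10, ix=3
  k=13, ix=4
  k=16, ix=5
  k=18, ix=6
  k=21, ix=7
  k=24, ix=8
  k=26, ix=9
  k=29, ix=10
  k=32, ix=11
  k=34, ix=12

Final answer: 34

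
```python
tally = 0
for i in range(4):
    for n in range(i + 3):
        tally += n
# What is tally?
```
Trace:
  tally=0
  tally=0, i=0, n=0
  tally=1, i=0, n=1
  tally=3, i=0, n=2
  tally=3, i=1, n=0
  tally=4, i=1, n=1
  tally=6, i=1, n=2
  tally=9, i=1, n=3
  tally=9, i=2, n=0
  tally=10, i=2, n=1
  tally=12, i=2, n=2
  tally=15, i=2, n=3
  tally=19, i=2, n=4
  tally=19, i=3, n=0
  tally=20, i=3, n=1
  tally=22, i=3, n=2
  tally=25, i=3, n=3
  tally=29, i=3, n=4
  tally=34, i=3, n=5

Final answer: 34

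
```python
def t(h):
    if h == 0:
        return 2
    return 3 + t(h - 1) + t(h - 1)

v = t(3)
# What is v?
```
Call trace (a repeated sub-call is expanded the first time; later identical calls just restate its return value):
t(h=3)
  t(h=2)
    t(h=1)
      t(h=0)
      -> return 2
      t(h=0)
      -> return 2
    -> return 7
    t(h=1) -> return 7  (same call as traced above)
  -> return 17
  t(h=2) -> return 17  (same call as traced above)
-> return 37

Final answer: 37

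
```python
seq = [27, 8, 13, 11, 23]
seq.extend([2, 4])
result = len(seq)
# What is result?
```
Trace:
  seq=[27, 8, 13, 11, 23]
  seq=[27, 8, 13, 11, 23, 2, 4]
  seq=[27, 8, 13, 11, 23, 2, 4], result=7

Final answer: 7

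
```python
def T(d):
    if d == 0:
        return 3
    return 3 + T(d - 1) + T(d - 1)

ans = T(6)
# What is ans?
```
Call trace (a repeated sub-call is expanded the first time; later identical calls just restate its return value):
T(d=6)
  T(d=5)
    T(d=4)
      T(d=3)
        T(d=2)
          T(d=1)
            T(d=0)
            -> return 3
            T(d=0)
            -> return 3
          -> return 9
          T(d=1) -> return 9  (same call as traced above)
        -> return 21
        T(d=2) -> return 21  (same call as traced above)
      -> return 45
      T(d=3) -> return 45  (same call as traced above)
    -> return 93
    T(d=4) -> return 93  (same call as traced above)
  -> return 189
  T(d=5) -> return 189  (same call as traced above)
-> return 381

Final answer: 381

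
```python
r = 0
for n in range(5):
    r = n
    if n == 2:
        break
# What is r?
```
Trace:
  r=0
  r=0, n=0
  r=1, n=1
  r=2, n=2

Final answer: 2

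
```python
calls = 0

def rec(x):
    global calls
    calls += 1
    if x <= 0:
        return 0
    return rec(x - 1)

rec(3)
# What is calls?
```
Call trace:
rec(x=3)
  rec(x=2)
    rec(x=1)
      rec(x=0)
      -> return 0
    -> return 0
  -> return 0
-> return 0

calls is incremented once per call. rec is entered once for each x = 3, 2, 1, 0 (the x <= 0 call returns without recursing), i.e. 3 + 1 calls.
calls = 4

Final answer: 4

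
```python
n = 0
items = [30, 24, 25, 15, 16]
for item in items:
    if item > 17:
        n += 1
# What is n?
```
Trace:
  n=0
  n=1, item=30
  n=2, item=24
  n=3, item=25
  n=3, item=15
  n=3, item=16

Final answer: 3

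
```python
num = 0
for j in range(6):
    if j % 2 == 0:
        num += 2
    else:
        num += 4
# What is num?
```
Trace:
  num=0
  num=2, j=0
  num=6, j=1
  num=8, j=2
  num=12, j=3
  num=14, j=4
  num=18, j=5

Final answer: 18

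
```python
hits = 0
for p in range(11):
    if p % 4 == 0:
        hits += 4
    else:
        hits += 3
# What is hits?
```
Trace:
  hits=0
  hits=4, p=0
  hits=7, p=1
  hits=10, p=2
  hits=13, p=3
  hits=17, p=4
  hits=20, p=5
  hits=23, p=6
  hits=26, p=7
  hits=30, p=8
  hits=33, p=9
  hits=36, p=10

Final answer: 36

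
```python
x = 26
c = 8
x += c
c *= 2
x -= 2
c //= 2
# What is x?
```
Trace:
  x=26
  x=26, c=8
  x=34, c=8
  x=34, c=16
  x=32, c=16
  x=32, c=8

Final answer: 32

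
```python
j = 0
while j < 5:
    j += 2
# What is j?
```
Trace:
  j=0
  j=2
  j=4
  j=6

Final answer: 6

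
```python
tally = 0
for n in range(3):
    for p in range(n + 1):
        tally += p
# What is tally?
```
Trace:
  tally=0
  tally=0, n=0, p=0
  tally=0, n=1, p=0
  tally=1, n=1, p=1
  tally=1, n=2, p=0
  tally=2, n=2, p=1
  tally=4, n=2, p=2

Final answer: 4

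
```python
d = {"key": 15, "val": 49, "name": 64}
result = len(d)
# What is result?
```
Trace:
  d={'key': 15, 'val': 49, 'name': 64}
  d={'key': 15, 'val': 49, 'name': 64}, result=3

Final answer: 3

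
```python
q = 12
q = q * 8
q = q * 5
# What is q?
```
Trace:
  q=12
  q=96
  q=480

Final answer: 480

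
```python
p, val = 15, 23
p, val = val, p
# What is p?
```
Trace:
  p=15, val=23
  p=23, val=15

Final answer: 23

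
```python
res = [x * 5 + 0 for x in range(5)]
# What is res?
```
Trace:
  x=0
  x=1
  x=2
  x=3
  x=4
  res=[0, 5, 10, 15, 20]

Final answer: [0, 5, 10, 15, 20]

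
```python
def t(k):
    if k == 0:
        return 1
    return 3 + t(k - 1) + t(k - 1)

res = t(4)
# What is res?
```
Call trace (a repeated sub-call is expanded the first time; later identical calls just restate its return value):
t(k=4)
  t(k=3)
    t(k=2)
      t(k=1)
        t(k=0)
        -> return 1
        t(k=0)
        -> return 1
      -> return 5
      t(k=1) -> return 5  (same call as traced above)
    -> return 13
    t(k=2) -> return 13  (same call as traced above)
  -> return 29
  t(k=3) -> return 29  (same call as traced above)
-> return 61

Final answer: 61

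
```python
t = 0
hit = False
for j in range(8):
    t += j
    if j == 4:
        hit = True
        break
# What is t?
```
Trace:
  t=0
  t=0, hit=False
  t=0, hit=False, j=0
  t=1, hit=False, j=1
  t=3, hit=False, j=2
  t=6, hit=False, j=3
  t=10, hit=True, j=4

Final answer: 10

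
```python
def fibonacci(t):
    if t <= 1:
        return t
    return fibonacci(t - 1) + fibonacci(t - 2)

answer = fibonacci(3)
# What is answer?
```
Call trace:
fibonacci(t=3)
  fibonacci(t=2)
    fibonacci(t=1)
    -> return 1
    fibonacci(t=0)
    -> return 0
  -> return 1
  fibonacci(t=1)
  -> return 1
-> return 2

Final answer: 2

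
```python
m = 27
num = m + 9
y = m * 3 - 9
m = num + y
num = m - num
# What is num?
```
Trace:
  m=27
  m=27, num=36
  m=27, num=36, y=72
  m=108, num=36, y=72
  m=108, num=72, y=72

Final answer: 72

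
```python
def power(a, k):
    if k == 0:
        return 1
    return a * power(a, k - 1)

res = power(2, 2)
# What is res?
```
Call trace:
power(a=2, k=2)
  power(a=2, k=1)
    power(a=2, k=0)
    -> return 1
  -> return 2
-> return 4

Final answer: 4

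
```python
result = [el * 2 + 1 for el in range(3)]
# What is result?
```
Trace:
  el=0
  el=1
  el=2
  result=[1, 3, 5]

Final answer: [1, 3, 5]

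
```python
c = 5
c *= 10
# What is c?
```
Trace:
  c=5
  c=50

Final answer: 50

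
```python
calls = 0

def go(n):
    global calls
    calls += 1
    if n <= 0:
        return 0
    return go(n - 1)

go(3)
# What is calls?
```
Call trace:
go(n=3)
  go(n=2)
    go(n=1)
      go(n=0)
      -> return 0
    -> return 0
  -> return 0
-> return 0

calls is incremented once per call. go is entered once for each n = 3, 2, 1, 0 (the n <= 0 call returns without recursing), i.e. 3 + 1 calls.
calls = 4

Final answer: 4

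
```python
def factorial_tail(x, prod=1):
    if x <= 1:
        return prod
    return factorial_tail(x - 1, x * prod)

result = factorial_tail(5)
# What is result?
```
Call trace:
factorial_tail(x=5, prod=1)
  factorial_tail(x=4, prod=5)
    factorial_tail(x=3, prod=20)
      factorial_tail(x=2, prod=60)
        factorial_tail(x=1, prod=120)
        -> return 120
      -> return 120
    -> return 120
  -> return 120
-> return 120

Final answer: 120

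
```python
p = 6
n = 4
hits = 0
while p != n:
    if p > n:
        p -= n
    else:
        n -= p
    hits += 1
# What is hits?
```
Trace:
  p=6
  p=6, n=4
  p=6, n=4, hits=0
  p=2, n=4, hits=1
  p=2, n=2, hits=2

Final answer: 2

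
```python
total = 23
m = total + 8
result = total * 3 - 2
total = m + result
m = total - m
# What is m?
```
Trace:
  total=23
  total=23, m=31
  total=23, m=31, result=67
  total=98, m=31, result=67
  total=98, m=67, result=67

Final answer: 67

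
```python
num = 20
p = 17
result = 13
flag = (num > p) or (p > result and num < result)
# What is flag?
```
Trace:
  num=20
  num=20, p=17
  num=20, p=17, result=13
  num=20, p=17, result=13, flag=True

Final answer: True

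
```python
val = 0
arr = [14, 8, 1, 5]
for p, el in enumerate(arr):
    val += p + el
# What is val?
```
Trace:
  val=0
  val=14, p=0, el=14
  val=23, p=1, el=8
  val=26, p=2, el=1
  val=34, p=3, el=5

Final answer: 34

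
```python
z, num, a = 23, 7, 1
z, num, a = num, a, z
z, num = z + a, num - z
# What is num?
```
Trace:
  z=23, num=7, a=1
  z=7, num=1, a=23
  z=30, num=-6, a=23

Final answer: -6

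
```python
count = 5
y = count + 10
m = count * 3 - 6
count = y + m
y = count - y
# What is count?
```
Trace:
  count=5
  count=5, y=15
  count=5, y=15, m=9
  count=24, y=15, m=9
  count=24, y=9, m=9

Final answer: 24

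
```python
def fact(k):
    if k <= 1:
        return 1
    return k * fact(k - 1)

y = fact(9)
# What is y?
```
Call trace:
fact(k=9)
  fact(k=8)
    fact(k=7)
      fact(k=6)
        fact(k=5)
          fact(k=4)
            fact(k=3)
              fact(k=2)
                fact(k=1)
                -> return 1
              -> return 2
            -> return 6
          -> return 24
        -> return 120
      -> return 720
    -> return 5040
  -> return 40320
-> return 362880

Final answer: 362880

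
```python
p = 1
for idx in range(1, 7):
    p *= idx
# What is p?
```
Trace:
  p=1
  p=1, idx=1
  p=2, idx=2
  p=6, idx=3
  p=24, idx=4
  p=120, idx=5
  p=720, idx=6

Final answer: 720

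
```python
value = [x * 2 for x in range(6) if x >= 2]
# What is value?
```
Trace:
  x=0
  x=1
  x=2
  x=3
  x=4
  x=5
  value=[4, 6, 8, 10]

Final answer: [4, 6, 8, 10]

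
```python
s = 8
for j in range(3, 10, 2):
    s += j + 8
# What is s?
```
Trace:
  s=8
  s=19, j=3
  s=32, j=5
  s=47, j=7
  s=64, j=9

Final answer: 64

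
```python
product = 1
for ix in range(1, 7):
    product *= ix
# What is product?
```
Trace:
  product=1
  product=1, ix=1
  product=2, ix=2
  product=6, ix=3
  product=24, ix=4
  product=120, ix=5
  product=720, ix=6

Final answer: 720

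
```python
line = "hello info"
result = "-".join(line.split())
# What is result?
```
Trace:
  line='hello info'
  line='hello info', result='hello-info'

Final answer: 'hello-info'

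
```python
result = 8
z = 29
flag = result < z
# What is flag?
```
Trace:
  result=8
  result=8, z=29
  result=8, z=29, flag=True

Final answer: True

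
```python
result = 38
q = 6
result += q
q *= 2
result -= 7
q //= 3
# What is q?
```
Trace:
  result=38
  result=38, q=6
  result=44, q=6
  result=44, q=12
  result=37, q=12
  result=37, q=4

Final answer: 4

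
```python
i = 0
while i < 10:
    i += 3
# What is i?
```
Trace:
  i=0
  i=3
  i=6
  i=9
  i=12

Final answer: 12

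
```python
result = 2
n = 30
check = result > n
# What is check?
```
Trace:
  result=2
  result=2, n=30
  result=2, n=30, check=False

Final answer: False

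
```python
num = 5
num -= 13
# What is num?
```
Trace:
  num=5
  num=-8

Final answer: -8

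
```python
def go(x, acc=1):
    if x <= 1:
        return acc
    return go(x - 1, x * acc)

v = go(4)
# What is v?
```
Call trace:
go(x=4, acc=1)
  go(x=3, acc=4)
    go(x=2, acc=12)
      go(x=1, acc=24)
      -> return 24
    -> return 24
  -> return 24
-> return 24

Final answer: 24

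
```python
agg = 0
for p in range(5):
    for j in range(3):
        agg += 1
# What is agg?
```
Trace:
  agg=0
  agg=1, p=0, j=0
  agg=2, p=0, j=1
  agg=3, p=0, j=2
  agg=4, p=1, j=0
  agg=5, p=1, j=1
  agg=6, p=1, j=2
  agg=7, p=2, j=0
  agg=8, p=2, j=1
  agg=9, p=2, j=2
  agg=10, p=3, j=0
  agg=11, p=3, j=1
  agg=12, p=3, j=2
  agg=13, p=4, j=0
  agg=14, p=4, j=1
  agg=15, p=4, j=2

Final answer: 15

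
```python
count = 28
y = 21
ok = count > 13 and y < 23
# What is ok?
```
Trace:
  count=28
  count=28, y=21
  count=28, y=21, ok=True

Final answer: True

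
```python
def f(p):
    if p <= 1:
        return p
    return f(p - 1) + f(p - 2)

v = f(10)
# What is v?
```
Call trace (a repeated sub-call is expanded the first time; later identical calls just restate its return value):
f(p=10)
  f(p=9)
    f(p=8)
      f(p=7)
        f(p=6)
          f(p=5)
            f(p=4)
              f(p=3)
                f(p=2)
                  f(p=1)
                  -> return 1
                  f(p=0)
                  -> return 0
                -> return 1
                f(p=1)
                -> return 1
              -> return 2
              f(p=2) -> return 1  (same call as traced above)
            -> return 3
            f(p=3) -> return 2  (same call as traced above)
          -> return 5
          f(p=4) -> return 3  (same call as traced above)
        -> return 8
        f(p=5) -> return 5  (same call as traced above)
      -> return 13
      f(p=6) -> return 8  (same call as traced above)
    -> return 21
    f(p=7) -> return 13  (same call as traced above)
  -> return 34
  f(p=8) -> return 21  (same call as traced above)
-> return 55

Final answer: 55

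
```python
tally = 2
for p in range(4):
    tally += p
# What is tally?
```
Trace:
  tally=2
  tally=2, p=0
  tally=3, p=1
  tally=5, p=2
  tally=8, p=3

Final answer: 8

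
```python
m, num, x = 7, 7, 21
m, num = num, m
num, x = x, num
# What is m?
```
Trace:
  m=7, num=7, x=21
  m=7, num=7, x=21
  m=7, num=21, x=7

Final answer: 7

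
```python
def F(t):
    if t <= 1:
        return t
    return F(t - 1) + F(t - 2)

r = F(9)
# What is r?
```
Call trace (a repeated sub-call is expanded the first time; later identical calls just restate its return value):
F(t=9)
  F(t=8)
    F(t=7)
      F(t=6)
        F(t=5)
          F(t=4)
            F(t=3)
              F(t=2)
                F(t=1)
                -> return 1
                F(t=0)
                -> return 0
              -> return 1
              F(t=1)
              -> return 1
            -> return 2
            F(t=2) -> return 1  (same call as traced above)
          -> return 3
          F(t=3) -> return 2  (same call as traced above)
        -> return 5
        F(t=4) -> return 3  (same call as traced above)
      -> return 8
      F(t=5) -> return 5  (same call as traced above)
    -> return 13
    F(t=6) -> return 8  (same call as traced above)
  -> return 21
  F(t=7) -> return 13  (same call as traced above)
-> return 34

Final answer: 34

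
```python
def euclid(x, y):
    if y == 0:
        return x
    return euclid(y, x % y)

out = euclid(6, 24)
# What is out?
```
Call trace:
euclid(x=6, y=24)
  euclid(x=24, y=6)
    euclid(x=6, y=0)
    -> return 6
  -> return 6
-> return 6

Final answer: 6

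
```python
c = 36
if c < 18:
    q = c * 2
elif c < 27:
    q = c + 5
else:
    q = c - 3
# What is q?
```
Trace:
  c=36
  c=36, q=33

Final answer: 33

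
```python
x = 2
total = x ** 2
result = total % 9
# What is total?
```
Trace:
  x=2
  x=2, total=4
  x=2, total=4, result=4

Final answer: 4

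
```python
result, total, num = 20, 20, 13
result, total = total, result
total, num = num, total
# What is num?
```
Trace:
  result=20, total=20, num=13
  result=20, total=20, num=13
  result=20, total=13, num=20

Final answer: 20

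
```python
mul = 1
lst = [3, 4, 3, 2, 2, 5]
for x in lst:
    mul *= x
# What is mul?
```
Trace:
  mul=1
  mul=3, x=3
  mul=12, x=4
  mul=36, x=3
  mul=72, x=2
  mul=144, x=2
  mul=720, x=5

Final answer: 720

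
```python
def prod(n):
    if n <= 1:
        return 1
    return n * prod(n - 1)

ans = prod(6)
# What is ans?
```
Call trace:
prod(n=6)
  prod(n=5)
    prod(n=4)
      prod(n=3)
        prod(n=2)
          prod(n=1)
          -> return 1
        -> return 2
      -> return 6
    -> return 24
  -> return 120
-> return 720

Final answer: 720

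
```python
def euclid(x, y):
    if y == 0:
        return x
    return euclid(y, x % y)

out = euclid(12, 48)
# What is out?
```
Call trace:
euclid(x=12, y=48)
  euclid(x=48, y=12)
    euclid(x=12, y=0)
    -> return 12
  -> return 12
-> return 12

Final answer: 12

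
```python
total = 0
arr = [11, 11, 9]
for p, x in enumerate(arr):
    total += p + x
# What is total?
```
Trace:
  total=0
  total=11, p=0, x=11
  total=23, p=1, x=11
  total=34, p=2, x=9

Final answer: 34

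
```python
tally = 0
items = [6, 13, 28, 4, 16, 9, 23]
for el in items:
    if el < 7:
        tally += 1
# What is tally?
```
Trace:
  tally=0
  tally=1, el=6
  tally=1, el=13
  tally=1, el=28
  tally=2, el=4
  tally=2, el=16
  tally=2, el=9
  tally=2, el=23

Final answer: 2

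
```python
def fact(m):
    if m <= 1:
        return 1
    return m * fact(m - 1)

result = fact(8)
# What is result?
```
Call trace:
fact(m=8)
  fact(m=7)
    fact(m=6)
      fact(m=5)
        fact(m=4)
          fact(m=3)
            fact(m=2)
              fact(m=1)
              -> return 1
            -> return 2
          -> return 6
        -> return 24
      -> return 120
    -> return 720
  -> return 5040
-> return 40320

Final answer: 40320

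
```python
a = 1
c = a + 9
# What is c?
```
Trace:
  a=1
  a=1, c=10

Final answer: 10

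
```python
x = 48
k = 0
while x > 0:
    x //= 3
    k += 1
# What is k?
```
Trace:
  x=48
  x=48, k=0
  x=16, k=1
  x=5, k=2
  x=1, k=3
  x=0, k=4

Final answer: 4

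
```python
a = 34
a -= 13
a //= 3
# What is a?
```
Trace:
  a=34
  a=21
  a=7

Final answer: 7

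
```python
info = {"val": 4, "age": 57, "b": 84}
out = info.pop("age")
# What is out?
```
Trace:
  info={'val': 4, 'age': 57, 'b': 84}
  info={'val': 4, 'b': 84}, out=57

Final answer: 57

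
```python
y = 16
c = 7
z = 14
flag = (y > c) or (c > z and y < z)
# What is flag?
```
Trace:
  y=16
  y=16, c=7
  y=16, c=7, z=14
  y=16, c=7, z=14, flag=True

Final answer: True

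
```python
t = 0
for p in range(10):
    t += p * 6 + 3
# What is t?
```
Trace:
  t=0
  t=3, p=0
  t=12, p=1
  t=27, p=2
  t=48, p=3
  t=75, p=4
  t=108, p=5
  t=147, p=6
  t=192, p=7
  t=243, p=8
  t=300, p=9

Final answer: 300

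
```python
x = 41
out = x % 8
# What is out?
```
Trace:
  x=41
  x=41, out=1

Final answer: 1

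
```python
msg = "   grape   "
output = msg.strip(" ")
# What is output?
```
Trace:
  msg='   grape   '
  msg='   grape   ', output='grape'

Final answer: 'grape'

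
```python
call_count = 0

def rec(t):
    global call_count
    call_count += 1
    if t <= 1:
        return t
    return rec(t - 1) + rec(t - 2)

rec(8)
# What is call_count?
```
Call trace (a repeated sub-call is expanded the first time; later identical calls just restate its return value):
rec(t=8)
  rec(t=7)
    rec(t=6)
      rec(t=5)
        rec(t=4)
          rec(t=3)
            rec(t=2)
              rec(t=1)
              -> return 1
              rec(t=0)
              -> return 0
            -> return 1
            rec(t=1)
            -> return 1
          -> return 2
          rec(t=2) -> return 1  (same call as traced above)
        -> return 3
        rec(t=3) -> return 2  (same call as traced above)
      -> return 5
      rec(t=4) -> return 3  (same call as traced above)
    -> return 8
    rec(t=5) -> return 5  (same call as traced above)
  -> return 13
  rec(t=6) -> return 8  (same call as traced above)
-> return 21

call_count is incremented once per call, so count the calls in each subtree. Let C(t) = number of calls made by rec(t).
C(0) = C(1) = 1 (base case, no recursion); C(t) = 1 + C(t - 1) + C(t - 2) otherwise.
C(2) = 1 + C(1) + C(0) = 1 + 1 + 1 = 3
C(3) = 1 + C(2) + C(1) = 1 + 3 + 1 = 5
C(4) = 1 + C(3) + C(2) = 1 + 5 + 3 = 9
C(5) = 1 + C(4) + C(3) = 1 + 9 + 5 = 15
C(6) = 1 + C(5) + C(4) = 1 + 15 + 9 = 25
C(7) = 1 + C(6) + C(5) = 1 + 25 + 15 = 41
C(8) = 1 + C(7) + C(6) = 1 + 41 + 25 = 67
call_count = C(8) = 67

Final answer: 67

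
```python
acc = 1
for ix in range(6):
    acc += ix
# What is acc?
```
Trace:
  acc=1
  acc=1, ix=0
  acc=2, ix=1
  acc=4, ix=2
  acc=7, ix=3
  acc=11, ix=4
  acc=16, ix=5

Final answer: 16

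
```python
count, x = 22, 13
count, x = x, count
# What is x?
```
Trace:
  count=22, x=13
  count=13, x=22

Final answer: 22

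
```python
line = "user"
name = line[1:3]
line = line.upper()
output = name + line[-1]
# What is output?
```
Trace:
  line='user'
  line='user', name='se'
  line='USER', name='se'
  line='USER', name='se', output='seR'

Final answer: 'seR'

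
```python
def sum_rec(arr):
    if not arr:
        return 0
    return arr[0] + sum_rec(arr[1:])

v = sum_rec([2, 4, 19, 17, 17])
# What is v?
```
Call trace:
sum_rec(arr=[2, 4, 19, 17, 17])
  sum_rec(arr=[4, 19, 17, 17])
    sum_rec(arr=[19, 17, 17])
      sum_rec(arr=[17, 17])
        sum_rec(arr=[17])
          sum_rec(arr=[])
          -> return 0
        -> return 17
      -> return 34
    -> return 53
  -> return 57
-> return 59

Final answer: 59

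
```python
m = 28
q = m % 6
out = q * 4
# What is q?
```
Trace:
  m=28
  m=28, q=4
  m=28, q=4, out=16

Final answer: 4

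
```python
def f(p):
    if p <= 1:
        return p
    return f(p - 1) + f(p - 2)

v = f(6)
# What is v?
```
Call trace (a repeated sub-call is expanded the first time; later identical calls just restate its return value):
f(p=6)
  f(p=5)
    f(p=4)
      f(p=3)
        f(p=2)
          f(p=1)
          -> return 1
          f(p=0)
          -> return 0
        -> return 1
        f(p=1)
        -> return 1
      -> return 2
      f(p=2) -> return 1  (same call as traced above)
    -> return 3
    f(p=3) -> return 2  (same call as traced above)
  -> return 5
  f(p=4) -> return 3  (same call as traced above)
-> return 8

Final answer: 8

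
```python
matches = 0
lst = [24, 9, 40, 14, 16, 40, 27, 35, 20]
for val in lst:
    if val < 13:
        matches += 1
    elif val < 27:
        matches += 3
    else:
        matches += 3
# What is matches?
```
Trace:
  matches=0
  matches=3, val=24
  matches=4, val=9
  matches=7, val=40
  matches=10, val=14
  matches=13, val=16
  matches=16, val=40
  matches=19, val=27
  matches=22, val=35
  matches=25, val=20

Final answer: 25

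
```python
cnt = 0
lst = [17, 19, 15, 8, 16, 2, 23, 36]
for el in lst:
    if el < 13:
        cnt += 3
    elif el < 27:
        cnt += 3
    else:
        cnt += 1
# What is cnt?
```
Trace:
  cnt=0
  cnt=3, el=17
  cnt=6, el=19
  cnt=9, el=15
  cnt=12, el=8
  cnt=15, el=16
  cnt=18, el=2
  cnt=21, el=23
  cnt=22, el=36

Final answer: 22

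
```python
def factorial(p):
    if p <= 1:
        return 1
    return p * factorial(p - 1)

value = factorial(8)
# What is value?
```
Call trace:
factorial(p=8)
  factorial(p=7)
    factorial(p=6)
      factorial(p=5)
        factorial(p=4)
          factorial(p=3)
            factorial(p=2)
              factorial(p=1)
              -> return 1
            -> return 2
          -> return 6
        -> return 24
      -> return 120
    -> return 720
  -> return 5040
-> return 40320

Final answer: 40320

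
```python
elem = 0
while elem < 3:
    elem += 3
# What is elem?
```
Trace:
  elem=0
  elem=3

Final answer: 3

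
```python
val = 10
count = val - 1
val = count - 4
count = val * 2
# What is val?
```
Trace:
  val=10
  val=10, count=9
  val=5, count=9
  val=5, count=10

Final answer: 5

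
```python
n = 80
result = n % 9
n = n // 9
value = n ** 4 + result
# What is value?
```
Trace:
  n=80
  n=80, result=8
  n=8, result=8
  n=8, result=8, value=4104

Final answer: 4104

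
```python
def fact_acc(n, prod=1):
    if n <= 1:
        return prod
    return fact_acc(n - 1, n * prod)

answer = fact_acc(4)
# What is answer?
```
Call trace:
fact_acc(n=4, prod=1)
  fact_acc(n=3, prod=4)
    fact_acc(n=2, prod=12)
      fact_acc(n=1, prod=24)
      -> return 24
    -> return 24
  -> return 24
-> return 24

Final answer: 24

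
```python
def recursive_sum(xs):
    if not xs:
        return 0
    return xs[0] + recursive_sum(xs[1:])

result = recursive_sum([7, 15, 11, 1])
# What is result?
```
Call trace:
recursive_sum(xs=[7, 15, 11, 1])
  recursive_sum(xs=[15, 11, 1])
    recursive_sum(xs=[11, 1])
      recursive_sum(xs=[1])
        recursive_sum(xs=[])
        -> return 0
      -> return 1
    -> return 12
  -> return 27
-> return 34

Final answer: 34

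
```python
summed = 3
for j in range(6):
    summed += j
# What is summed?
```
Trace:
  summed=3
  summed=3, j=0
  summed=4, j=1
  summed=6, j=2
  summed=9, j=3
  summed=13, j=4
  summed=18, j=5

Final answer: 18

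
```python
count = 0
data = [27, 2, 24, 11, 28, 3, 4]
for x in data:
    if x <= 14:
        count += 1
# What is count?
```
Trace:
  count=0
  count=0, x=27
  count=1, x=2
  count=1, x=24
  count=2, x=11
  count=2, x=28
  count=3, x=3
  count=4, x=4

Final answer: 4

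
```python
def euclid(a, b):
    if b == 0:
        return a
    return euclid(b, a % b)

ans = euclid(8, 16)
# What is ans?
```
Call trace:
euclid(a=8, b=16)
  euclid(a=16, b=8)
    euclid(a=8, b=0)
    -> return 8
  -> return 8
-> return 8

Final answer: 8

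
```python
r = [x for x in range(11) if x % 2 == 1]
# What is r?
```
Trace:
  x=0
  x=1
  x=2
  x=3
  x=4
  x=5
  x=6
  x=7
  x=8
  x=9
  x=10
  r=[1, 3, 5, 7, 9]

Final answer: [1, 3, 5, 7, 9]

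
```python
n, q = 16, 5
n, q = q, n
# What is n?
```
Trace:
  n=16, q=5
  n=5, q=16

Final answer: 5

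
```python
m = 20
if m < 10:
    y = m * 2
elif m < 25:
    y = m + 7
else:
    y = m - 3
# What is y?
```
Trace:
  m=20
  m=20, y=27

Final answer: 27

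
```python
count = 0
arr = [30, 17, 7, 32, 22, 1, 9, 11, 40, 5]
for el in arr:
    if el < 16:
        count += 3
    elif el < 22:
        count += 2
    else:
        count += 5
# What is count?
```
Trace:
  count=0
  count=5, el=30
  count=7, el=17
  count=10, el=7
  count=15, el=32
  count=20, el=22
  count=23, el=1
  count=26, el=9
  count=29, el=11
  count=34, el=40
  count=37, el=5

Final answer: 37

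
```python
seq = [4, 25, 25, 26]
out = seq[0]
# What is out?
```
Trace:
  seq=[4, 25, 25, 26]
  seq=[4, 25, 25, 26], out=4

Final answer: 4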